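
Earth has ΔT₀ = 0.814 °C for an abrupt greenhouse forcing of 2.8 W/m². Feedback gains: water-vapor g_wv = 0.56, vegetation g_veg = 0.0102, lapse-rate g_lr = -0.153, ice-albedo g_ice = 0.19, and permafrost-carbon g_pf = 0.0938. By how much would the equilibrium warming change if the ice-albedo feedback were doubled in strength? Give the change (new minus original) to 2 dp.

Original: g = 0.701, ΔT = 0.814/(1−0.701) = 2.7224 °C.
With doubled ice-albedo: g' = 0.891, ΔT' = 0.814/(1−0.891) = 7.4679 °C.
Change = 7.4679 − 2.7224 = 4.75 °C.

4.75 °C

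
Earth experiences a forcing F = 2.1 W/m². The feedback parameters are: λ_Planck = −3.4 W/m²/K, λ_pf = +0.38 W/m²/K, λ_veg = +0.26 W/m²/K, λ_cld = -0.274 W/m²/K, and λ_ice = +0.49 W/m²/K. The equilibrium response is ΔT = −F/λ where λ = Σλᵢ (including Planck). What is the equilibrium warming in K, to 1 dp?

0.8 K

Net feedback parameter λ = (−3.4) + (+0.38) + (+0.26) + (-0.274) + (+0.49) = -2.544 W/m²/K.
ΔT = −F/λ = −2.1/(-2.544) = 0.8 K.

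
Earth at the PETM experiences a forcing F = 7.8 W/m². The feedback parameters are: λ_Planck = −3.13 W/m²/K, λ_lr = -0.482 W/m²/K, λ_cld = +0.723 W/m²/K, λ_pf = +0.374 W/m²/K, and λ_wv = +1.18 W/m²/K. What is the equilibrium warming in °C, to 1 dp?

5.8 °C

Net feedback parameter λ = (−3.13) + (-0.482) + (+0.723) + (+0.374) + (+1.18) = -1.335 W/m²/K.
ΔT = −F/λ = −7.8/(-1.335) = 5.8 °C.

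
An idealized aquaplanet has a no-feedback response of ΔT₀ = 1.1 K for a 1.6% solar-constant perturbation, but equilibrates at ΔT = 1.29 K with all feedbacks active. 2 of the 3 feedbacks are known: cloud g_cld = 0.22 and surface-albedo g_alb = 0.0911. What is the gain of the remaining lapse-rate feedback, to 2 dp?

Amplification A = ΔT/ΔT₀ = 1.29/1.1 = 1.173.
Total gain g = 1 − 1/A = 1 − 1/1.173 = 0.1475.
Known gains sum to 0.22 + 0.0911 = 0.3111.
g_lr = 0.1475 − 0.3111 = -0.16.

-0.16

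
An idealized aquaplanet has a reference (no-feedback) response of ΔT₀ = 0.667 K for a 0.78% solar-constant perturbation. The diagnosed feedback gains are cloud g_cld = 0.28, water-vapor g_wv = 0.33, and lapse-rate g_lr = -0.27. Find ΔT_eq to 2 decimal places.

1.01 K

Total gain g = 0.28 + 0.33 − 0.27 = 0.34.
Amplification A = 1/(1 − 0.34) = 1.515.
ΔT = 0.667 × 1.515 = 1.01 K.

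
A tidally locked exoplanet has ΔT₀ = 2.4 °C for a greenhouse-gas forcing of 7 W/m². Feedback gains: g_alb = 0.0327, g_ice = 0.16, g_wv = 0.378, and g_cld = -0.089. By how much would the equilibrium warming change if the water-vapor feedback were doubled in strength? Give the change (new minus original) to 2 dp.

12.48 °C

Original: g = 0.4817, ΔT = 2.4/(1−0.4817) = 4.6305 °C.
With doubled water-vapor: g' = 0.8597, ΔT' = 2.4/(1−0.8597) = 17.1062 °C.
Change = 17.1062 − 4.6305 = 12.48 °C.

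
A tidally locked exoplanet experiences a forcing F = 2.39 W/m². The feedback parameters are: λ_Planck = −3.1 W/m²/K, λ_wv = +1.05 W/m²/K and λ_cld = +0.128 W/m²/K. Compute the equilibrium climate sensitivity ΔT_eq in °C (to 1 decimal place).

Net feedback parameter λ = (−3.1) + (+1.05) + (+0.128) = -1.922 W/m²/K.
ΔT = −F/λ = −2.39/(-1.922) = 1.2 °C.

1.2 °C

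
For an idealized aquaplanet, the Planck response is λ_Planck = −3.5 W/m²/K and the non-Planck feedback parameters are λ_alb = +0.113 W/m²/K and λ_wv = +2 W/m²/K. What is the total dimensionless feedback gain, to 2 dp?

Convert to gains: g_alb = 0.113/3.5 = 0.03229; g_wv = 2/3.5 = 0.5714.
Total gain g = 0.60369.

0.60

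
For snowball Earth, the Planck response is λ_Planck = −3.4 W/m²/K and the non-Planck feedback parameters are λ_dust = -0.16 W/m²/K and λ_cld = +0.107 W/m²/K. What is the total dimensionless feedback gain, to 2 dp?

-0.02

Convert to gains: g_dust = -0.16/3.4 = -0.04706; g_cld = 0.107/3.4 = 0.03147.
Total gain g = -0.01559.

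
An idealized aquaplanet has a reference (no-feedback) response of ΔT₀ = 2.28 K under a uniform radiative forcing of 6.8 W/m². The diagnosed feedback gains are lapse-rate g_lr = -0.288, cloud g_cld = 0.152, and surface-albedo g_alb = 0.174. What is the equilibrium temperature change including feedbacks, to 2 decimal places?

Total gain g = -0.288 + 0.152 + 0.174 = 0.038.
Amplification A = 1/(1 − 0.038) = 1.04.
ΔT = 2.28 × 1.04 = 2.37 K.

2.37 K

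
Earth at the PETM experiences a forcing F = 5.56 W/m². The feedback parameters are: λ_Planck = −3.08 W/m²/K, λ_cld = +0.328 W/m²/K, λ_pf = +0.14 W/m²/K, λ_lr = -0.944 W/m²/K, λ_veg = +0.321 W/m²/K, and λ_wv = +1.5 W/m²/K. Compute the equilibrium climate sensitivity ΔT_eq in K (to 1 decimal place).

3.2 K

Net feedback parameter λ = (−3.08) + (+0.328) + (+0.14) + (-0.944) + (+0.321) + (+1.5) = -1.735 W/m²/K.
ΔT = −F/λ = −5.56/(-1.735) = 3.2 K.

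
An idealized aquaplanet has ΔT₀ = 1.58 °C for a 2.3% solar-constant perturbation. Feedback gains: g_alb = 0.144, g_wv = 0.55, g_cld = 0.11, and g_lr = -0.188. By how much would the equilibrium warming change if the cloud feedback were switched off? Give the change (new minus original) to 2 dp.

Original: g = 0.616, ΔT = 1.58/(1−0.616) = 4.1146 °C.
Without cloud: g' = 0.506, ΔT' = 1.58/(1−0.506) = 3.1984 °C.
Change = 3.1984 − 4.1146 = -0.92 °C.

-0.92 °C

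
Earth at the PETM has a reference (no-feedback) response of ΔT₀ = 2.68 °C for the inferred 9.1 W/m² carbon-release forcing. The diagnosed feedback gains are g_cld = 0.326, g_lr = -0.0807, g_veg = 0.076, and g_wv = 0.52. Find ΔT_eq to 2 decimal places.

16.89 °C

Total gain g = 0.326 − 0.0807 + 0.076 + 0.52 = 0.8413.
Amplification A = 1/(1 − 0.8413) = 6.301.
ΔT = 2.68 × 6.301 = 16.89 °C.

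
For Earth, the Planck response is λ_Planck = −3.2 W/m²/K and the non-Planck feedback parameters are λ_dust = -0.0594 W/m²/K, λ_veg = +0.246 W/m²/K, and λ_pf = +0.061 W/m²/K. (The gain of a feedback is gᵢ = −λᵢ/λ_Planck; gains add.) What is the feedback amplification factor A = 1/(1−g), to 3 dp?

Convert to gains: g_dust = -0.0594/3.2 = -0.01856; g_veg = 0.246/3.2 = 0.07687; g_pf = 0.061/3.2 = 0.01906.
Total gain g = 0.07737.
A = 1/(1 − 0.07737) = 1.084.

1.084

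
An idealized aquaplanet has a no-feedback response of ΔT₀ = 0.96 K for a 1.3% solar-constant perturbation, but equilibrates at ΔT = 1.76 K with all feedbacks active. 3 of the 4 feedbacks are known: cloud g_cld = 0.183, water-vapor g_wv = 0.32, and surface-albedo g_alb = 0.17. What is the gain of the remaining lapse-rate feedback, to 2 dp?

-0.22

Amplification A = ΔT/ΔT₀ = 1.76/0.96 = 1.833.
Total gain g = 1 − 1/A = 1 − 1/1.833 = 0.4544.
Known gains sum to 0.183 + 0.32 + 0.17 = 0.673.
g_lr = 0.4544 − 0.673 = -0.22.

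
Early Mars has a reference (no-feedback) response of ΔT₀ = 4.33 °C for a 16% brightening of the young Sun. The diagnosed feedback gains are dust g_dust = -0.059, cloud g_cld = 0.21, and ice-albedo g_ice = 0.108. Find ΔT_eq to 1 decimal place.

5.8 °C

Total gain g = -0.059 + 0.21 + 0.108 = 0.259.
Amplification A = 1/(1 − 0.259) = 1.35.
ΔT = 4.33 × 1.35 = 5.8 °C.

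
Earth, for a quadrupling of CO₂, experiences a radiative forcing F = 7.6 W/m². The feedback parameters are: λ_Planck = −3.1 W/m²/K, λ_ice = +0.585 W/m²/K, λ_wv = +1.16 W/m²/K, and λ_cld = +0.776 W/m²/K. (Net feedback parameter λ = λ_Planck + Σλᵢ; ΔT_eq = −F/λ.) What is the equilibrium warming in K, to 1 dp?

13.1 K

Net feedback parameter λ = (−3.1) + (+0.585) + (+1.16) + (+0.776) = -0.579 W/m²/K.
ΔT = −F/λ = −7.6/(-0.579) = 13.1 K.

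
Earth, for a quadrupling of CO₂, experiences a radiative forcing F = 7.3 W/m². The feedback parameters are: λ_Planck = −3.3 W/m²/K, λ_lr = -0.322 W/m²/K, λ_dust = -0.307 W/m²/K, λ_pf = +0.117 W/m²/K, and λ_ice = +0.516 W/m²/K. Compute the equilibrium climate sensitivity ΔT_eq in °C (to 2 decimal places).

Net feedback parameter λ = (−3.3) + (-0.322) + (-0.307) + (+0.117) + (+0.516) = -3.296 W/m²/K.
ΔT = −F/λ = −7.3/(-3.296) = 2.21 °C.

2.21 °C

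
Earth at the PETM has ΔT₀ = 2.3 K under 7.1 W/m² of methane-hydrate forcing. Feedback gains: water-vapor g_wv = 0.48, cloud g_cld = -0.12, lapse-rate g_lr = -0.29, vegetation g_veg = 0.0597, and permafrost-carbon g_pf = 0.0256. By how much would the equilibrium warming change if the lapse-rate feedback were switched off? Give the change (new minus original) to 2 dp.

Original: g = 0.1553, ΔT = 2.3/(1−0.1553) = 2.7229 K.
Without lapse-rate: g' = 0.4453, ΔT' = 2.3/(1−0.4453) = 4.1464 K.
Change = 4.1464 − 2.7229 = 1.42 K.

1.42 K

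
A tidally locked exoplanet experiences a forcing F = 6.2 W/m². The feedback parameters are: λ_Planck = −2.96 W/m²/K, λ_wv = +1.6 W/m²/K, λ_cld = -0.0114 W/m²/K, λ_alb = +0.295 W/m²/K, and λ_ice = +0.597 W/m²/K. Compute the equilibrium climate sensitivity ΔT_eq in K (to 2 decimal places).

12.93 K

Net feedback parameter λ = (−2.96) + (+1.6) + (-0.0114) + (+0.295) + (+0.597) = -0.4794 W/m²/K.
ΔT = −F/λ = −6.2/(-0.4794) = 12.93 K.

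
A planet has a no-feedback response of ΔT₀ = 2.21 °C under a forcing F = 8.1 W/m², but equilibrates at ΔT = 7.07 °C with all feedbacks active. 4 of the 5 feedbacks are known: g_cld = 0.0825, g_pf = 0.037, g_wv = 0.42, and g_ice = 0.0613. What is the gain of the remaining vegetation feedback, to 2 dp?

Amplification A = ΔT/ΔT₀ = 7.07/2.21 = 3.199.
Total gain g = 1 − 1/A = 1 − 1/3.199 = 0.6874.
Known gains sum to 0.0825 + 0.037 + 0.42 + 0.0613 = 0.6008.
g_veg = 0.6874 − 0.6008 = 0.09.

0.09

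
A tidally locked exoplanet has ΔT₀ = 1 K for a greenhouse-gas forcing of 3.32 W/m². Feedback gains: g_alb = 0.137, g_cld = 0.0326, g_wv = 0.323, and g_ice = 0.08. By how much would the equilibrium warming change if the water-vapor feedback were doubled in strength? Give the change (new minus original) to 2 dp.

7.24 K

Original: g = 0.5726, ΔT = 1/(1−0.5726) = 2.3397 K.
With doubled water-vapor: g' = 0.8956, ΔT' = 1/(1−0.8956) = 9.5785 K.
Change = 9.5785 − 2.3397 = 7.24 K.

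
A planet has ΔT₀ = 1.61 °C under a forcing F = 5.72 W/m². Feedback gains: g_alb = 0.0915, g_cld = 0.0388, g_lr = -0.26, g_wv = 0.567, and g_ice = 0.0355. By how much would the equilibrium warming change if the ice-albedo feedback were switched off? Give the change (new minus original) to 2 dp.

-0.19 °C

Original: g = 0.4728, ΔT = 1.61/(1−0.4728) = 3.0539 °C.
Without ice-albedo: g' = 0.4373, ΔT' = 1.61/(1−0.4373) = 2.8612 °C.
Change = 2.8612 − 3.0539 = -0.19 °C.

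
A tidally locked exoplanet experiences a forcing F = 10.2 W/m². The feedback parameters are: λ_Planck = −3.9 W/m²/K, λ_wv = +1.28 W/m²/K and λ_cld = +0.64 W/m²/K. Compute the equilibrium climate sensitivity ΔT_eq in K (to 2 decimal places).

Net feedback parameter λ = (−3.9) + (+1.28) + (+0.64) = -1.98 W/m²/K.
ΔT = −F/λ = −10.2/(-1.98) = 5.15 K.

5.15 K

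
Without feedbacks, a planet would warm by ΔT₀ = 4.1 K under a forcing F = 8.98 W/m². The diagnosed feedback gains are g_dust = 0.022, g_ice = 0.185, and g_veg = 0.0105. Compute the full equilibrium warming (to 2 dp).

5.24 K

Total gain g = 0.022 + 0.185 + 0.0105 = 0.2175.
Amplification A = 1/(1 − 0.2175) = 1.278.
ΔT = 4.1 × 1.278 = 5.24 K.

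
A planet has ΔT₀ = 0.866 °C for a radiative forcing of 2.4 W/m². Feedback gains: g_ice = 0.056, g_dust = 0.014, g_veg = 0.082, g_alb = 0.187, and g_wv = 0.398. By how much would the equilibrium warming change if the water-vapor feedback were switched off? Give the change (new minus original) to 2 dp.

-1.98 °C

Original: g = 0.737, ΔT = 0.866/(1−0.737) = 3.2928 °C.
Without water-vapor: g' = 0.339, ΔT' = 0.866/(1−0.339) = 1.3101 °C.
Change = 1.3101 − 3.2928 = -1.98 °C.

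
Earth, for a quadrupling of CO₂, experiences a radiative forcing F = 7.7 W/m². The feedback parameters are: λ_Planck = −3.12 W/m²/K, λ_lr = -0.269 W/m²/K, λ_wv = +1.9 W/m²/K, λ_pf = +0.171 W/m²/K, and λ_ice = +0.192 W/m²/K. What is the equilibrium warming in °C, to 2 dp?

Net feedback parameter λ = (−3.12) + (-0.269) + (+1.9) + (+0.171) + (+0.192) = -1.126 W/m²/K.
ΔT = −F/λ = −7.7/(-1.126) = 6.84 °C.

6.84 °C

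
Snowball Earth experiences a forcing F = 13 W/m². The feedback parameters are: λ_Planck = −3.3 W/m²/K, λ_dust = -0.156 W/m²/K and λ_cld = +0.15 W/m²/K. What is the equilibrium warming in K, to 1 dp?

Net feedback parameter λ = (−3.3) + (-0.156) + (+0.15) = -3.306 W/m²/K.
ΔT = −F/λ = −13/(-3.306) = 3.9 K.

3.9 K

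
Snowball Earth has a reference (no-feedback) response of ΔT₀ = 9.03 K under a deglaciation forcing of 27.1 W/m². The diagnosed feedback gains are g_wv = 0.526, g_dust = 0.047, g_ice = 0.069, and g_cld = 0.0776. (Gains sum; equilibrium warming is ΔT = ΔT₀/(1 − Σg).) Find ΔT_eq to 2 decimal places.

32.20 K

Total gain g = 0.526 + 0.047 + 0.069 + 0.0776 = 0.7196.
Amplification A = 1/(1 − 0.7196) = 3.566.
ΔT = 9.03 × 3.566 = 32.20 K.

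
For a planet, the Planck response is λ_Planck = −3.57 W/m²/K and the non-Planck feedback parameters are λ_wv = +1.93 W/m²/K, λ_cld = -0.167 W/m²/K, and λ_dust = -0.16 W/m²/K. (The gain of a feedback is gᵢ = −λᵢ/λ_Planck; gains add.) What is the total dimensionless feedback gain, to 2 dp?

0.45

Convert to gains: g_wv = 1.93/3.57 = 0.5406; g_cld = -0.167/3.57 = -0.04678; g_dust = -0.16/3.57 = -0.04482.
Total gain g = 0.449.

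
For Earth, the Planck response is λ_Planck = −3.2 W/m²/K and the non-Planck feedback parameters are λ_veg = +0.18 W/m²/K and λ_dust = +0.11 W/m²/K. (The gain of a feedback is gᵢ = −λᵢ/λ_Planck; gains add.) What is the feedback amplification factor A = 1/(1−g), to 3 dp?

1.100

Convert to gains: g_veg = 0.18/3.2 = 0.05625; g_dust = 0.11/3.2 = 0.03437.
Total gain g = 0.09062.
A = 1/(1 − 0.09062) = 1.100.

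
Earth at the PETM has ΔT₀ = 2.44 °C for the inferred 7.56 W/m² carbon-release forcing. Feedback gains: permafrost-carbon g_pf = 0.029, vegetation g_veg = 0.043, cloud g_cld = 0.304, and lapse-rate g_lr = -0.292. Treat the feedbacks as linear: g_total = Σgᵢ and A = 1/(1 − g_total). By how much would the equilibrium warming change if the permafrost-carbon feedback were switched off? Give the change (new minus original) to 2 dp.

-0.08 °C

Original: g = 0.084, ΔT = 2.44/(1−0.084) = 2.6638 °C.
Without permafrost-carbon: g' = 0.055, ΔT' = 2.44/(1−0.055) = 2.5820 °C.
Change = 2.5820 − 2.6638 = -0.08 °C.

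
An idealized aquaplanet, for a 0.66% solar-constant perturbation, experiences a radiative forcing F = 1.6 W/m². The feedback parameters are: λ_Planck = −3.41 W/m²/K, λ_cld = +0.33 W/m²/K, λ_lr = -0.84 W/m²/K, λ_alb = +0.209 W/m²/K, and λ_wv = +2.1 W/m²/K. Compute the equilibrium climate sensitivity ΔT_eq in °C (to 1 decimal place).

1.0 °C

Net feedback parameter λ = (−3.41) + (+0.33) + (-0.84) + (+0.209) + (+2.1) = -1.611 W/m²/K.
ΔT = −F/λ = −1.6/(-1.611) = 1.0 °C.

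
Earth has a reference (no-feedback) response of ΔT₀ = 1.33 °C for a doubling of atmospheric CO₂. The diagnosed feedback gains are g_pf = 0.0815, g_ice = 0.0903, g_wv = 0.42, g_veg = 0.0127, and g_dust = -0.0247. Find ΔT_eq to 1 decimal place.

3.2 °C

Total gain g = 0.0815 + 0.0903 + 0.42 + 0.0127 − 0.0247 = 0.5798.
Amplification A = 1/(1 − 0.5798) = 2.38.
ΔT = 1.33 × 2.38 = 3.2 °C.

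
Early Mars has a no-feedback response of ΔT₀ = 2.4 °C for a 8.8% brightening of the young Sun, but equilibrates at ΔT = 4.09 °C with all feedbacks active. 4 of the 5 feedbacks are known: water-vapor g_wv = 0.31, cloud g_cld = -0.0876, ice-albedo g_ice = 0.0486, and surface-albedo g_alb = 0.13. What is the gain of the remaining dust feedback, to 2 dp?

Amplification A = ΔT/ΔT₀ = 4.09/2.4 = 1.704.
Total gain g = 1 − 1/A = 1 − 1/1.704 = 0.4131.
Known gains sum to 0.31 − 0.0876 + 0.0486 + 0.13 = 0.401.
g_dust = 0.4131 − 0.401 = 0.01.

0.01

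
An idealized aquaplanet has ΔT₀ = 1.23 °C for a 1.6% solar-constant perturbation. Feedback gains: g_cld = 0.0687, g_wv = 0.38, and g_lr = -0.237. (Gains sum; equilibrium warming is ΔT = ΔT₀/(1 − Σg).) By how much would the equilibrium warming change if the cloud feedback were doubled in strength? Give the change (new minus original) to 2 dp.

Original: g = 0.2117, ΔT = 1.23/(1−0.2117) = 1.5603 °C.
With doubled cloud: g' = 0.2804, ΔT' = 1.23/(1−0.2804) = 1.7093 °C.
Change = 1.7093 − 1.5603 = 0.15 °C.

0.15 °C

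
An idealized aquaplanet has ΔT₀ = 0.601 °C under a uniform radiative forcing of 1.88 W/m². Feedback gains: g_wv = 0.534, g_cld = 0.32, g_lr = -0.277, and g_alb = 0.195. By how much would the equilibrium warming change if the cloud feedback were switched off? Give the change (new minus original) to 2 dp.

Original: g = 0.772, ΔT = 0.601/(1−0.772) = 2.6360 °C.
Without cloud: g' = 0.452, ΔT' = 0.601/(1−0.452) = 1.0967 °C.
Change = 1.0967 − 2.6360 = -1.54 °C.

-1.54 °C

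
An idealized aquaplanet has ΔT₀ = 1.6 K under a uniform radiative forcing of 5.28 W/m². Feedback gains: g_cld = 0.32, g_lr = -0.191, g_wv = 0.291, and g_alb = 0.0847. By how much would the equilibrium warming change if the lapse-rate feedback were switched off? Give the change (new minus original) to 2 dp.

Original: g = 0.5047, ΔT = 1.6/(1−0.5047) = 3.2304 K.
Without lapse-rate: g' = 0.6957, ΔT' = 1.6/(1−0.6957) = 5.2580 K.
Change = 5.2580 − 3.2304 = 2.03 K.

2.03 K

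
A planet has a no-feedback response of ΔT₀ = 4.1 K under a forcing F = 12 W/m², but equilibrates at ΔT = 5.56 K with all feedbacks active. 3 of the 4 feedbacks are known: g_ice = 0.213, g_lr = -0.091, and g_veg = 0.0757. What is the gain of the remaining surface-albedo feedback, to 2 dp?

Amplification A = ΔT/ΔT₀ = 5.56/4.1 = 1.356.
Total gain g = 1 − 1/A = 1 − 1/1.356 = 0.2625.
Known gains sum to 0.213 − 0.091 + 0.0757 = 0.1977.
g_alb = 0.2625 − 0.1977 = 0.06.

0.06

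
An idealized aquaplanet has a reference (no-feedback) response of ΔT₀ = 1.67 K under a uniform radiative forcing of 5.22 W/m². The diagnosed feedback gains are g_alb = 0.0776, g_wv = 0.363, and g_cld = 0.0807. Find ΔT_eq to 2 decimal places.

Total gain g = 0.0776 + 0.363 + 0.0807 = 0.5213.
Amplification A = 1/(1 − 0.5213) = 2.089.
ΔT = 1.67 × 2.089 = 3.49 K.

3.49 K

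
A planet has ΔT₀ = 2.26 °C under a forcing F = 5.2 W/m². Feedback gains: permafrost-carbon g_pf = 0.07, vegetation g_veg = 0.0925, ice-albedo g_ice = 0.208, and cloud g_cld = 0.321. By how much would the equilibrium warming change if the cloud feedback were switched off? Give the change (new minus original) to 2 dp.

Original: g = 0.6915, ΔT = 2.26/(1−0.6915) = 7.3258 °C.
Without cloud: g' = 0.3705, ΔT' = 2.26/(1−0.3705) = 3.5902 °C.
Change = 3.5902 − 7.3258 = -3.74 °C.

-3.74 °C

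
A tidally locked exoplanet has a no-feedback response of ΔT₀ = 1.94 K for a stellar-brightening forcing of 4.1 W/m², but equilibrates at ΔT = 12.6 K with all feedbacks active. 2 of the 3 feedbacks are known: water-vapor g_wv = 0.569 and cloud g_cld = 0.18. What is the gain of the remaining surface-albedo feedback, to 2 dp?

Amplification A = ΔT/ΔT₀ = 12.6/1.94 = 6.495.
Total gain g = 1 − 1/A = 1 − 1/6.495 = 0.846.
Known gains sum to 0.569 + 0.18 = 0.749.
g_alb = 0.846 − 0.749 = 0.10.

0.10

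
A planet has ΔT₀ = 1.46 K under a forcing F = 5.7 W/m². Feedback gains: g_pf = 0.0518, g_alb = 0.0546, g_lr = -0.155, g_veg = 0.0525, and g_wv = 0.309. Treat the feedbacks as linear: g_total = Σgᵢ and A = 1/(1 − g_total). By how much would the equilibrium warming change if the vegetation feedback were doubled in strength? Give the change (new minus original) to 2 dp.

0.18 K

Original: g = 0.3129, ΔT = 1.46/(1−0.3129) = 2.1249 K.
With doubled vegetation: g' = 0.3654, ΔT' = 1.46/(1−0.3654) = 2.3007 K.
Change = 2.3007 − 2.1249 = 0.18 K.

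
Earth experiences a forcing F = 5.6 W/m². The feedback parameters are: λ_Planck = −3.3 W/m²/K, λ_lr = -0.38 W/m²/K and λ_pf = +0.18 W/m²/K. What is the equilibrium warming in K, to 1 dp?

Net feedback parameter λ = (−3.3) + (-0.38) + (+0.18) = -3.5 W/m²/K.
ΔT = −F/λ = −5.6/(-3.5) = 1.6 K.

1.6 K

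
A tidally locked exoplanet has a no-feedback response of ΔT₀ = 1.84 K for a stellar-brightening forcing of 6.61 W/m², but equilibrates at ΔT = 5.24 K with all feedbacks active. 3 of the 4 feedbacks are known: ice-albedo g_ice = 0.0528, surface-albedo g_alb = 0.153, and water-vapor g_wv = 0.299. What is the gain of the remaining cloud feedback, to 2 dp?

Amplification A = ΔT/ΔT₀ = 5.24/1.84 = 2.848.
Total gain g = 1 − 1/A = 1 − 1/2.848 = 0.6489.
Known gains sum to 0.0528 + 0.153 + 0.299 = 0.5048.
g_cld = 0.6489 − 0.5048 = 0.14.

0.14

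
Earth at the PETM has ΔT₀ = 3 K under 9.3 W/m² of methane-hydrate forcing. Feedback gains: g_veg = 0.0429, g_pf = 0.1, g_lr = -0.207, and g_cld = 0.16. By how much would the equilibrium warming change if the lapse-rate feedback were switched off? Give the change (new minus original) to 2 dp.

Original: g = 0.0959, ΔT = 3/(1−0.0959) = 3.3182 K.
Without lapse-rate: g' = 0.3029, ΔT' = 3/(1−0.3029) = 4.3035 K.
Change = 4.3035 − 3.3182 = 0.99 K.

0.99 K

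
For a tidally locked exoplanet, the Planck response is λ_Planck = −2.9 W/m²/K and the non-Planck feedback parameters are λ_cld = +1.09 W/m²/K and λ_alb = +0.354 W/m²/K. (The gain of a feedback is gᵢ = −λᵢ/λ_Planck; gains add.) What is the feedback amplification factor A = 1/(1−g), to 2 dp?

1.99

Convert to gains: g_cld = 1.09/2.9 = 0.3759; g_alb = 0.354/2.9 = 0.1221.
Total gain g = 0.498.
A = 1/(1 − 0.498) = 1.99.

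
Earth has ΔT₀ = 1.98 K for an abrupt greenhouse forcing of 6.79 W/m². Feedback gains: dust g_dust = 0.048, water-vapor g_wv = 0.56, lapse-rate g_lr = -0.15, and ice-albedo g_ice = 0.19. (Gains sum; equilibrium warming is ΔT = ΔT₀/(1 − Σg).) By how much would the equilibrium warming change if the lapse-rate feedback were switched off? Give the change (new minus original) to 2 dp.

Original: g = 0.648, ΔT = 1.98/(1−0.648) = 5.6250 K.
Without lapse-rate: g' = 0.798, ΔT' = 1.98/(1−0.798) = 9.8020 K.
Change = 9.8020 − 5.6250 = 4.18 K.

4.18 K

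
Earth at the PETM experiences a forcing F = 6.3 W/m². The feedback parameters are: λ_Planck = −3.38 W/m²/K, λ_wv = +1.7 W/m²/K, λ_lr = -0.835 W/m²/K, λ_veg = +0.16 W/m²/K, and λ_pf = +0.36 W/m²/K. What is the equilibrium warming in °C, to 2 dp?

3.16 °C

Net feedback parameter λ = (−3.38) + (+1.7) + (-0.835) + (+0.16) + (+0.36) = -1.995 W/m²/K.
ΔT = −F/λ = −6.3/(-1.995) = 3.16 °C.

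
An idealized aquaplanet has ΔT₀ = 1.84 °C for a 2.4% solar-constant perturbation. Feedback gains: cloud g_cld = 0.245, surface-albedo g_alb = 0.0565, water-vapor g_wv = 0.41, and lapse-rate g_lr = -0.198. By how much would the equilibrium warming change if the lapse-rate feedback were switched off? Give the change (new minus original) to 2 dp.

2.60 °C

Original: g = 0.5135, ΔT = 1.84/(1−0.5135) = 3.7821 °C.
Without lapse-rate: g' = 0.7115, ΔT' = 1.84/(1−0.7115) = 6.3778 °C.
Change = 6.3778 − 3.7821 = 2.60 °C.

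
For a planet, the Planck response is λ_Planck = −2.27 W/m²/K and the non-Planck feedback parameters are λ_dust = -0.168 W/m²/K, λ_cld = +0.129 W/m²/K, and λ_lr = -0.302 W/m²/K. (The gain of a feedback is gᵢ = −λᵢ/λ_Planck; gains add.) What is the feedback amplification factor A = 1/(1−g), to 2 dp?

Convert to gains: g_dust = -0.168/2.27 = -0.07401; g_cld = 0.129/2.27 = 0.05683; g_lr = -0.302/2.27 = -0.133.
Total gain g = -0.15018.
A = 1/(1 + 0.15018) = 0.87.

0.87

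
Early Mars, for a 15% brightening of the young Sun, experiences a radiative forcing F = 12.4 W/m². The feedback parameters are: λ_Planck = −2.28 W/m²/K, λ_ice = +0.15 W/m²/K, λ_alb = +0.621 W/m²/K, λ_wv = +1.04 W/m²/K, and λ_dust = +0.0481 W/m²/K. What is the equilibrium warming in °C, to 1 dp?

29.5 °C

Net feedback parameter λ = (−2.28) + (+0.15) + (+0.621) + (+1.04) + (+0.0481) = -0.4209 W/m²/K.
ΔT = −F/λ = −12.4/(-0.4209) = 29.5 °C.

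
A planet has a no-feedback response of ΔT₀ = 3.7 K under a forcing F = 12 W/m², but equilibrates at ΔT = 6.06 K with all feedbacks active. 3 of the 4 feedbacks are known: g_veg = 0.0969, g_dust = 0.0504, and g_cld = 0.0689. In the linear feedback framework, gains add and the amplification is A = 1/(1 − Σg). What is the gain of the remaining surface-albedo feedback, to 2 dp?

0.17

Amplification A = ΔT/ΔT₀ = 6.06/3.7 = 1.638.
Total gain g = 1 − 1/A = 1 − 1/1.638 = 0.3895.
Known gains sum to 0.0969 + 0.0504 + 0.0689 = 0.2162.
g_alb = 0.3895 − 0.2162 = 0.17.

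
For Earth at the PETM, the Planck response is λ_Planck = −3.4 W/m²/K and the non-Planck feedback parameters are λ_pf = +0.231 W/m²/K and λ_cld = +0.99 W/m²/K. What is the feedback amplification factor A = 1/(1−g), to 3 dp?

1.560

Convert to gains: g_pf = 0.231/3.4 = 0.06794; g_cld = 0.99/3.4 = 0.2912.
Total gain g = 0.35914.
A = 1/(1 − 0.35914) = 1.560.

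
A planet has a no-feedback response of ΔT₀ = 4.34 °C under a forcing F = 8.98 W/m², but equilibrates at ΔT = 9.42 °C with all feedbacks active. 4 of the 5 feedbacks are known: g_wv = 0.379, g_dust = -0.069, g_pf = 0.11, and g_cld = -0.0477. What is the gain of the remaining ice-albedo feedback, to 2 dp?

Amplification A = ΔT/ΔT₀ = 9.42/4.34 = 2.171.
Total gain g = 1 − 1/A = 1 − 1/2.171 = 0.5394.
Known gains sum to 0.379 − 0.069 + 0.11 − 0.0477 = 0.3723.
g_ice = 0.5394 − 0.3723 = 0.17.

0.17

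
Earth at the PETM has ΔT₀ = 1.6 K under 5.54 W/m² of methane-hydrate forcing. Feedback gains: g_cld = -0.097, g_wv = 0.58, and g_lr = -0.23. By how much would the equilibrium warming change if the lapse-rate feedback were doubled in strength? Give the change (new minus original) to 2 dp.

Original: g = 0.253, ΔT = 1.6/(1−0.253) = 2.1419 K.
With doubled lapse-rate: g' = 0.023, ΔT' = 1.6/(1−0.023) = 1.6377 K.
Change = 1.6377 − 2.1419 = -0.50 K.

-0.50 K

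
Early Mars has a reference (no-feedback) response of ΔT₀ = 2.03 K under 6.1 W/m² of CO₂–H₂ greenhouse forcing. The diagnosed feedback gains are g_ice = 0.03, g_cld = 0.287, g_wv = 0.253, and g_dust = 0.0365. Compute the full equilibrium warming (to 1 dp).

5.2 K

Total gain g = 0.03 + 0.287 + 0.253 + 0.0365 = 0.6065.
Amplification A = 1/(1 − 0.6065) = 2.541.
ΔT = 2.03 × 2.541 = 5.2 K.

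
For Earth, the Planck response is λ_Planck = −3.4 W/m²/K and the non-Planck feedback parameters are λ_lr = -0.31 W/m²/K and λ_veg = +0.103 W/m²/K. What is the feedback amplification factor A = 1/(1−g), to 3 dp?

0.943

Convert to gains: g_lr = -0.31/3.4 = -0.09118; g_veg = 0.103/3.4 = 0.03029.
Total gain g = -0.06089.
A = 1/(1 + 0.06089) = 0.943.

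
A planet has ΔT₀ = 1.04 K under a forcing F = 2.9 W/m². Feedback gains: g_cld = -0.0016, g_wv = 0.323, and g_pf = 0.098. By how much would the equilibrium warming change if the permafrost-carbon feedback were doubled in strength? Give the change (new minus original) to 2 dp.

Original: g = 0.4194, ΔT = 1.04/(1−0.4194) = 1.7913 K.
With doubled permafrost-carbon: g' = 0.5174, ΔT' = 1.04/(1−0.5174) = 2.1550 K.
Change = 2.1550 − 1.7913 = 0.36 K.

0.36 K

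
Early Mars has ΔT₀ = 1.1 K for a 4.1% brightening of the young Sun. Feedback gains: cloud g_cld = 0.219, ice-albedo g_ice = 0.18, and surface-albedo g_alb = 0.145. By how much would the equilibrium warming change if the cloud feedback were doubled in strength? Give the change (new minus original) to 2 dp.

2.23 K

Original: g = 0.544, ΔT = 1.1/(1−0.544) = 2.4123 K.
With doubled cloud: g' = 0.763, ΔT' = 1.1/(1−0.763) = 4.6414 K.
Change = 4.6414 − 2.4123 = 2.23 K.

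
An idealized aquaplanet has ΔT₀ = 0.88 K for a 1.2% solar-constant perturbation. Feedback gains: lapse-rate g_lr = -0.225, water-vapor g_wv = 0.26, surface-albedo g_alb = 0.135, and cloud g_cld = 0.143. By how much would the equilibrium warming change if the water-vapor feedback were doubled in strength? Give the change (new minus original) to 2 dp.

Original: g = 0.313, ΔT = 0.88/(1−0.313) = 1.2809 K.
With doubled water-vapor: g' = 0.573, ΔT' = 0.88/(1−0.573) = 2.0609 K.
Change = 2.0609 − 1.2809 = 0.78 K.

0.78 K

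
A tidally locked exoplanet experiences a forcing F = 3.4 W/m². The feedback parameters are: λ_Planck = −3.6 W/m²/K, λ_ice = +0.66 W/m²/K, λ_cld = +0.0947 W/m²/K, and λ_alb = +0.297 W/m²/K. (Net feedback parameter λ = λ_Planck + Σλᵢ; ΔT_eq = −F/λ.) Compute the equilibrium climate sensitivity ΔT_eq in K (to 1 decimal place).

Net feedback parameter λ = (−3.6) + (+0.66) + (+0.0947) + (+0.297) = -2.5483 W/m²/K.
ΔT = −F/λ = −3.4/(-2.5483) = 1.3 K.

1.3 K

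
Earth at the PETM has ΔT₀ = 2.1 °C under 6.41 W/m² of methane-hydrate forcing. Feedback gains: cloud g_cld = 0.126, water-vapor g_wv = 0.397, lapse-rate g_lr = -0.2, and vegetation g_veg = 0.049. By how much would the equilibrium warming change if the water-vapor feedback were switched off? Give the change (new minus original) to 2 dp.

-1.30 °C

Original: g = 0.372, ΔT = 2.1/(1−0.372) = 3.3439 °C.
Without water-vapor: g' = -0.025, ΔT' = 2.1/(1+0.025) = 2.0488 °C.
Change = 2.0488 − 3.3439 = -1.30 °C.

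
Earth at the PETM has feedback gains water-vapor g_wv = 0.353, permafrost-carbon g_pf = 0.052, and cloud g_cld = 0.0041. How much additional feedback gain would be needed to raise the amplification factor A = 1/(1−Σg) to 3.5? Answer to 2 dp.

0.31

Current total gain = 0.4091.
Target gain for A = 3.5: g* = 1 − 1/3.5 = 0.7143.
Additional gain needed = 0.7143 − 0.4091 = 0.31.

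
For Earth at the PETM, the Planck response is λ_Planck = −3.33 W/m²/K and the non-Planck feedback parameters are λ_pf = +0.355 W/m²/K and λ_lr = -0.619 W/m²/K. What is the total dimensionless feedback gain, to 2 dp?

Convert to gains: g_pf = 0.355/3.33 = 0.1066; g_lr = -0.619/3.33 = -0.1859.
Total gain g = -0.0793.

-0.08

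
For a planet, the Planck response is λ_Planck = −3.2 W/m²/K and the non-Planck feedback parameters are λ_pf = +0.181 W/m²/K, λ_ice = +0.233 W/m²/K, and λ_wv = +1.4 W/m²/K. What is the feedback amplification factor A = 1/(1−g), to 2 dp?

Convert to gains: g_pf = 0.181/3.2 = 0.05656; g_ice = 0.233/3.2 = 0.07281; g_wv = 1.4/3.2 = 0.4375.
Total gain g = 0.56687.
A = 1/(1 − 0.56687) = 2.31.

2.31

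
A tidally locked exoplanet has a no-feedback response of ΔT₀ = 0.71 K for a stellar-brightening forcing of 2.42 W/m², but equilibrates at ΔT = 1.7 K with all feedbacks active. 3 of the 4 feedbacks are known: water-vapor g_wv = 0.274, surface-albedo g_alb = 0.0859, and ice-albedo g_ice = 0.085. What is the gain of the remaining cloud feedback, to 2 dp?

Amplification A = ΔT/ΔT₀ = 1.7/0.71 = 2.394.
Total gain g = 1 − 1/A = 1 − 1/2.394 = 0.5823.
Known gains sum to 0.274 + 0.0859 + 0.085 = 0.4449.
g_cld = 0.5823 − 0.4449 = 0.14.

0.14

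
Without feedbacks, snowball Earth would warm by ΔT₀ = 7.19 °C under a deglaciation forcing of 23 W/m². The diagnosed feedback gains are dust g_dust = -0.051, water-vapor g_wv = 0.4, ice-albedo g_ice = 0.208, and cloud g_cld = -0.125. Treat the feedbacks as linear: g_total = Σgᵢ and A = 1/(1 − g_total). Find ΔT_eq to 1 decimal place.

Total gain g = -0.051 + 0.4 + 0.208 − 0.125 = 0.432.
Amplification A = 1/(1 − 0.432) = 1.761.
ΔT = 7.19 × 1.761 = 12.7 °C.

12.7 °C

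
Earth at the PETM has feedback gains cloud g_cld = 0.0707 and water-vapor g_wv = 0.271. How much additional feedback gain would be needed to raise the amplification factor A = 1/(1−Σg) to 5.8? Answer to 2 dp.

0.49

Current total gain = 0.3417.
Target gain for A = 5.8: g* = 1 − 1/5.8 = 0.8276.
Additional gain needed = 0.8276 − 0.3417 = 0.49.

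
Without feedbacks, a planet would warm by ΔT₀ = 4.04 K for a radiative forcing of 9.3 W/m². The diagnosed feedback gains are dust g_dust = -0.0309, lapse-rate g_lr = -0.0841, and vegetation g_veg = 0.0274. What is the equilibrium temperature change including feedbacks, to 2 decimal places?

Total gain g = -0.0309 − 0.0841 + 0.0274 = -0.0876.
Amplification A = 1/(1 + 0.0876) = 0.9195.
ΔT = 4.04 × 0.9195 = 3.71 K.

3.71 K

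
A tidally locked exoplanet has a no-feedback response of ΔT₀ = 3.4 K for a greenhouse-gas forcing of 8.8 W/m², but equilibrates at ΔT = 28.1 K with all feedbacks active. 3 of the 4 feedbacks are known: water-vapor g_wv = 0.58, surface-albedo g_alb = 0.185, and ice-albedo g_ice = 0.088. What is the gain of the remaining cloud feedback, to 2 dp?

0.03

Amplification A = ΔT/ΔT₀ = 28.1/3.4 = 8.265.
Total gain g = 1 − 1/A = 1 − 1/8.265 = 0.879.
Known gains sum to 0.58 + 0.185 + 0.088 = 0.853.
g_cld = 0.879 − 0.853 = 0.03.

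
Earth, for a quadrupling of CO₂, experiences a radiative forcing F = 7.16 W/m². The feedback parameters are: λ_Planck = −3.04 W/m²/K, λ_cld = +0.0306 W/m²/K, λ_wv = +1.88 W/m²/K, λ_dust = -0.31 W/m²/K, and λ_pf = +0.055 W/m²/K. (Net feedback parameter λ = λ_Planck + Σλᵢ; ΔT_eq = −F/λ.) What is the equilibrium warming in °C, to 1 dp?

5.2 °C

Net feedback parameter λ = (−3.04) + (+0.0306) + (+1.88) + (-0.31) + (+0.055) = -1.3844 W/m²/K.
ΔT = −F/λ = −7.16/(-1.3844) = 5.2 °C.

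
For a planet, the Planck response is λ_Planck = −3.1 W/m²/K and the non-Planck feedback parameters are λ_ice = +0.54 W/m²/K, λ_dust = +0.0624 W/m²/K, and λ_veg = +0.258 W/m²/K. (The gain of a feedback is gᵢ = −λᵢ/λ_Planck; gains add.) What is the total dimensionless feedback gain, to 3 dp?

Convert to gains: g_ice = 0.54/3.1 = 0.1742; g_dust = 0.0624/3.1 = 0.02013; g_veg = 0.258/3.1 = 0.08323.
Total gain g = 0.27756.

0.278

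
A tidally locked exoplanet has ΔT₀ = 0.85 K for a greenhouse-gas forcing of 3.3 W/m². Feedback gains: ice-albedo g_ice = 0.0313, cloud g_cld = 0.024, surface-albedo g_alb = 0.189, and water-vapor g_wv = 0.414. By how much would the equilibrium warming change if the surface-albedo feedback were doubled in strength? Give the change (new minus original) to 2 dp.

Original: g = 0.6583, ΔT = 0.85/(1−0.6583) = 2.4876 K.
With doubled surface-albedo: g' = 0.8473, ΔT' = 0.85/(1−0.8473) = 5.5665 K.
Change = 5.5665 − 2.4876 = 3.08 K.

3.08 K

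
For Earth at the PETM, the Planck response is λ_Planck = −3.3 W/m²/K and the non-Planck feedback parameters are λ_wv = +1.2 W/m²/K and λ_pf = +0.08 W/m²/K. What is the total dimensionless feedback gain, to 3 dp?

Convert to gains: g_wv = 1.2/3.3 = 0.3636; g_pf = 0.08/3.3 = 0.02424.
Total gain g = 0.38784.

0.388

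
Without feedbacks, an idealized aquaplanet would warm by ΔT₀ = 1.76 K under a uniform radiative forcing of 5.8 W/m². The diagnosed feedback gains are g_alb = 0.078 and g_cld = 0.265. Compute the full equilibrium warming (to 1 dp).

Total gain g = 0.078 + 0.265 = 0.343.
Amplification A = 1/(1 − 0.343) = 1.522.
ΔT = 1.76 × 1.522 = 2.7 K.

2.7 K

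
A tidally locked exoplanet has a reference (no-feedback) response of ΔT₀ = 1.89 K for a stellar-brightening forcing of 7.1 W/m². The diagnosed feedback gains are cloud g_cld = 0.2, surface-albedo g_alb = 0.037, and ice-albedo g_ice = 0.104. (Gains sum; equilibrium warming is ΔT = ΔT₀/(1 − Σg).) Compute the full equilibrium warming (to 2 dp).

Total gain g = 0.2 + 0.037 + 0.104 = 0.341.
Amplification A = 1/(1 − 0.341) = 1.517.
ΔT = 1.89 × 1.517 = 2.87 K.

2.87 K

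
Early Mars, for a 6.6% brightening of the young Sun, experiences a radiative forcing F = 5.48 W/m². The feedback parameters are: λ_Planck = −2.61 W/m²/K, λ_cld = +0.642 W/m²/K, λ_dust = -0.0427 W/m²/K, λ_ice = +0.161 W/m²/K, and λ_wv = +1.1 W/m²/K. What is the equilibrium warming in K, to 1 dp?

7.3 K

Net feedback parameter λ = (−2.61) + (+0.642) + (-0.0427) + (+0.161) + (+1.1) = -0.7497 W/m²/K.
ΔT = −F/λ = −5.48/(-0.7497) = 7.3 K.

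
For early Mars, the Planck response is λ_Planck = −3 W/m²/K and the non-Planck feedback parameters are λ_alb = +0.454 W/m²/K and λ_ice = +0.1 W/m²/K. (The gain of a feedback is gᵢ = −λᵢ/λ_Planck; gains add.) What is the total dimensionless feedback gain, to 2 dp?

0.18

Convert to gains: g_alb = 0.454/3 = 0.1513; g_ice = 0.1/3 = 0.03333.
Total gain g = 0.18463.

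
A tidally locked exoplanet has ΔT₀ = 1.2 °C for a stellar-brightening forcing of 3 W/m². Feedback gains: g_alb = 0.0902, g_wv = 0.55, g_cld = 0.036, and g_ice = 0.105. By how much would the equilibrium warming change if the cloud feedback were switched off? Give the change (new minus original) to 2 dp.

Original: g = 0.7812, ΔT = 1.2/(1−0.7812) = 5.4845 °C.
Without cloud: g' = 0.7452, ΔT' = 1.2/(1−0.7452) = 4.7096 °C.
Change = 4.7096 − 5.4845 = -0.77 °C.

-0.77 °C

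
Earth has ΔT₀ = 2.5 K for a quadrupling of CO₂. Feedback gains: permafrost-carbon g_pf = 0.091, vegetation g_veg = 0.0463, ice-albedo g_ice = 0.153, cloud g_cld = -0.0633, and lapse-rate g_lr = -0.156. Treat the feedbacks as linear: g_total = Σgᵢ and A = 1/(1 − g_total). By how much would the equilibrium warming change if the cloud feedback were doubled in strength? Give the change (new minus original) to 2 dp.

-0.17 K

Original: g = 0.071, ΔT = 2.5/(1−0.071) = 2.6911 K.
With doubled cloud: g' = 0.0077, ΔT' = 2.5/(1−0.0077) = 2.5194 K.
Change = 2.5194 − 2.6911 = -0.17 K.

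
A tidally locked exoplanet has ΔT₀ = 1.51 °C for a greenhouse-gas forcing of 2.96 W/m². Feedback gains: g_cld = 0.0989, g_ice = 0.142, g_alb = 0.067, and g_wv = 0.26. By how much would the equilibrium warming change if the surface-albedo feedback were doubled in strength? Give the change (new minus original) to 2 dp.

Original: g = 0.5679, ΔT = 1.51/(1−0.5679) = 3.4946 °C.
With doubled surface-albedo: g' = 0.6349, ΔT' = 1.51/(1−0.6349) = 4.1359 °C.
Change = 4.1359 − 3.4946 = 0.64 °C.

0.64 °C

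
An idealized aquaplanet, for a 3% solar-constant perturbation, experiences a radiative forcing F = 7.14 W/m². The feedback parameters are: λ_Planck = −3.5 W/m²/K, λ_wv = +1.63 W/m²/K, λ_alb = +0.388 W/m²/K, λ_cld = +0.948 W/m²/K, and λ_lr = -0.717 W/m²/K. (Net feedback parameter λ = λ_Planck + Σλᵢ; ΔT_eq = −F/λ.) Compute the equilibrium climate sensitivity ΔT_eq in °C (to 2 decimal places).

5.71 °C

Net feedback parameter λ = (−3.5) + (+1.63) + (+0.388) + (+0.948) + (-0.717) = -1.251 W/m²/K.
ΔT = −F/λ = −7.14/(-1.251) = 5.71 °C.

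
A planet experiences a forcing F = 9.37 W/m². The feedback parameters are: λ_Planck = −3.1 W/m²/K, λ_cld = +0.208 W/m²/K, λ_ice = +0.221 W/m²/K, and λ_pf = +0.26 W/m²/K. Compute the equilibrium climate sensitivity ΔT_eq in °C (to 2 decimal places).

Net feedback parameter λ = (−3.1) + (+0.208) + (+0.221) + (+0.26) = -2.411 W/m²/K.
ΔT = −F/λ = −9.37/(-2.411) = 3.89 °C.

3.89 °C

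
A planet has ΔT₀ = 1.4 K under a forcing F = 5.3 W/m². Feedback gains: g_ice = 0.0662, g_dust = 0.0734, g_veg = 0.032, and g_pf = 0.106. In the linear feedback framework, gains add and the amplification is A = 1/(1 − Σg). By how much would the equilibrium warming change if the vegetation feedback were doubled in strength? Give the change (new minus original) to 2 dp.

Original: g = 0.2776, ΔT = 1.4/(1−0.2776) = 1.9380 K.
With doubled vegetation: g' = 0.3096, ΔT' = 1.4/(1−0.3096) = 2.0278 K.
Change = 2.0278 − 1.9380 = 0.09 K.

0.09 K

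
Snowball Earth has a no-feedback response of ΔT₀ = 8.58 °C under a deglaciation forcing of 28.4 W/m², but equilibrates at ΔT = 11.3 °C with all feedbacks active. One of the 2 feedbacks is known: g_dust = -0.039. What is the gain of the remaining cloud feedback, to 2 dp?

0.28

Amplification A = ΔT/ΔT₀ = 11.3/8.58 = 1.317.
Total gain g = 1 − 1/A = 1 − 1/1.317 = 0.2407.
The known gain is -0.039.
g_cld = 0.2407 + 0.039 = 0.28.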